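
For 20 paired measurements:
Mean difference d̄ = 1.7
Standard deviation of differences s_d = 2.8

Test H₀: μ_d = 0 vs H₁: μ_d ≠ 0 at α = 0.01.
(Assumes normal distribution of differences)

df = n - 1 = 19
SE = s_d/√n = 2.8/√20 = 0.6261
t = d̄/SE = 1.7/0.6261 = 2.7152
Critical value: t_{0.005,19} = ±2.861
p-value ≈ 0.0137
Decision: fail to reject H₀

Answer: t = 2.7152, fail to reject H₀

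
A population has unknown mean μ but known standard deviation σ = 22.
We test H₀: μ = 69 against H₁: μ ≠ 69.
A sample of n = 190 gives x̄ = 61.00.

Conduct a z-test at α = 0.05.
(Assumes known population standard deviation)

Answer: z = -5.0125, reject H₀

Derivation:
Standard error: SE = σ/√n = 22/√190 = 1.5960
z-statistic: z = (x̄ - μ₀)/SE = (61.00 - 69)/1.5960 = -5.0125
Critical value: ±1.960
p-value < 0.0001
Decision: reject H₀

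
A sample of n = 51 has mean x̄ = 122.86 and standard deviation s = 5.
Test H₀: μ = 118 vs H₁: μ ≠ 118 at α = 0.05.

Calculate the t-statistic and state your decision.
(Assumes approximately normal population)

df = n - 1 = 50
SE = s/√n = 5/√51 = 0.7001
t = (x̄ - μ₀)/SE = (122.86 - 118)/0.7001 = 6.9419
Critical value: t_{0.025,50} = ±2.009
p-value < 0.0001
Decision: reject H₀

Answer: t = 6.9419, reject H₀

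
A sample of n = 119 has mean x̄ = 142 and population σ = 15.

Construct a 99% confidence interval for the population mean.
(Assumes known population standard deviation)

Answer: (138.4580, 145.5420)

Derivation:
Confidence level: 99%, α = 0.01
z_0.005 = 2.576
SE = σ/√n = 15/√119 = 1.3750
Margin of error = 2.576 × 1.3750 = 3.5420
CI: x̄ ± margin = 142 ± 3.5420
CI: (138.4580, 145.5420)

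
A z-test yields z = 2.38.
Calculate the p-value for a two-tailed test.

Answer: p-value ≈ 0.0173

Derivation:
For z = 2.38:
p = 2×P(Z > |2.38|) = 2×(1 - Φ(2.38)) = 0.0173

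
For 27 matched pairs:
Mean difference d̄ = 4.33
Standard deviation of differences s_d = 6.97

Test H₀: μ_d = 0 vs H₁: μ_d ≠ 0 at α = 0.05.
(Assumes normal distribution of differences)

Answer: t = 3.2280, reject H₀

Derivation:
df = n - 1 = 26
SE = s_d/√n = 6.97/√27 = 1.3414
t = d̄/SE = 4.33/1.3414 = 3.2280
Critical value: t_{0.025,26} = ±2.056
p-value ≈ 0.0034
Decision: reject H₀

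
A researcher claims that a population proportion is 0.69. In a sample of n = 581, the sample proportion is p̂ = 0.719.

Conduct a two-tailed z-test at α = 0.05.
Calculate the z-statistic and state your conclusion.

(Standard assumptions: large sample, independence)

Answer: z = 1.5114, fail to reject H₀

Derivation:
H₀: p = 0.69, H₁: p ≠ 0.69
Standard error: SE = √(p₀(1-p₀)/n) = √(0.69×0.31/581) = 0.019187
z-statistic: z = (p̂ - p₀)/SE = (0.719 - 0.69)/0.019187 = 1.5114
Critical value: z_0.025 = ±1.960
p-value = 0.1307
Decision: fail to reject H₀ at α = 0.05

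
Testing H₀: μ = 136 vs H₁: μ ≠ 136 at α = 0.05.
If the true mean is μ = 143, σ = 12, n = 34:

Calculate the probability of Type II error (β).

SE = σ/√n = 12/√34 = 2.0580
Critical values: μ₀ ± z_0.025×SE = 136 ± 1.960×2.0580
Acceptance region: (131.9663, 140.0337)
Under H₁ (μ = 143): z_high = (140.0337 - 143)/2.0580 = -1.4414, z_low = (131.9663 - 143)/2.0580 = -5.3614
β = P(not reject | H₁) = Φ(-1.4414) - Φ(-5.3614) ≈ 0.0747

Answer: β ≈ 0.0747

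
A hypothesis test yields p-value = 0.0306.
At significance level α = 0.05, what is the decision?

Answer: reject H₀

Derivation:
Compare p-value to α:
0.0306 < 0.05
Decision: reject H₀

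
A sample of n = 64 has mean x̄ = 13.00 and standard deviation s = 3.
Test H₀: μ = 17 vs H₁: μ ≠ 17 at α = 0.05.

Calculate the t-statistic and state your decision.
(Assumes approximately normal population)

Answer: t = -10.6667, reject H₀

Derivation:
df = n - 1 = 63
SE = s/√n = 3/√64 = 0.3750
t = (x̄ - μ₀)/SE = (13.00 - 17)/0.3750 = -10.6667
Critical value: t_{0.025,63} = ±1.998
p-value < 0.0001
Decision: reject H₀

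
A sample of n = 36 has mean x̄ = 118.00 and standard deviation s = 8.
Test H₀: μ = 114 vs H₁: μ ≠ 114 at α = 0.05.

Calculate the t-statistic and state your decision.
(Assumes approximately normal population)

Answer: t = 3.0001, reject H₀

Derivation:
df = n - 1 = 35
SE = s/√n = 8/√36 = 1.3333
t = (x̄ - μ₀)/SE = (118.00 - 114)/1.3333 = 3.0001
Critical value: t_{0.025,35} = ±2.030
p-value ≈ 0.0049
Decision: reject H₀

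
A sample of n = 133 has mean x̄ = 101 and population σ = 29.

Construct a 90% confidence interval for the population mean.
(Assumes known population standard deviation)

Confidence level: 90%, α = 0.1
z_0.05 = 1.645
SE = σ/√n = 29/√133 = 2.5146
Margin of error = 1.645 × 2.5146 = 4.1365
CI: x̄ ± margin = 101 ± 4.1365
CI: (96.8635, 105.1365)

Answer: (96.8635, 105.1365)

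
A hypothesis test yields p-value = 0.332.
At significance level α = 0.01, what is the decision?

Compare p-value to α:
0.332 ≥ 0.01
Decision: fail to reject H₀

Answer: fail to reject H₀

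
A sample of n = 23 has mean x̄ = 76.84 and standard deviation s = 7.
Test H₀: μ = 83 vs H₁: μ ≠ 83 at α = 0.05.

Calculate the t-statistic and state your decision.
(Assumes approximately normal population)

df = n - 1 = 22
SE = s/√n = 7/√23 = 1.4596
t = (x̄ - μ₀)/SE = (76.84 - 83)/1.4596 = -4.2203
Critical value: t_{0.025,22} = ±2.074
p-value ≈ 0.0004
Decision: reject H₀

Answer: t = -4.2203, reject H₀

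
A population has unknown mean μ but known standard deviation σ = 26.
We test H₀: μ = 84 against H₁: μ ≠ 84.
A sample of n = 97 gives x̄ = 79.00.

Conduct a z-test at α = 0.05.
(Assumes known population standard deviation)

Answer: z = -1.8940, fail to reject H₀

Derivation:
Standard error: SE = σ/√n = 26/√97 = 2.6399
z-statistic: z = (x̄ - μ₀)/SE = (79.00 - 84)/2.6399 = -1.8940
Critical value: ±1.960
p-value = 0.0582
Decision: fail to reject H₀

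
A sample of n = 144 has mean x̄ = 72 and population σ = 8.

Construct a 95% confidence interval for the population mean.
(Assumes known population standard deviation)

Confidence level: 95%, α = 0.05
z_0.025 = 1.960
SE = σ/√n = 8/√144 = 0.6667
Margin of error = 1.960 × 0.6667 = 1.3067
CI: x̄ ± margin = 72 ± 1.3067
CI: (70.6933, 73.3067)

Answer: (70.6933, 73.3067)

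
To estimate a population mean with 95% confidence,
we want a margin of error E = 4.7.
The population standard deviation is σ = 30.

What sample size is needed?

z_0.025 = 1.960
n = (z×σ/E)² = (1.960×30/4.7)²
n = 156.5161
Round up: n = 157

Answer: n = 157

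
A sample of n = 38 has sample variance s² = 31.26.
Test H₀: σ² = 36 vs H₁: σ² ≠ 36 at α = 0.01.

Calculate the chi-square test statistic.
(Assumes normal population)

df = n - 1 = 37
χ² = (n-1)s²/σ₀² = 37×31.26/36 = 32.1283
Critical values: χ²_{0.995,37} = 18.586, χ²_{0.005,37} = 62.883
Rejection region: χ² < 18.586 or χ² > 62.883
Decision: fail to reject H₀

Answer: χ² = 32.1283, fail to reject H₀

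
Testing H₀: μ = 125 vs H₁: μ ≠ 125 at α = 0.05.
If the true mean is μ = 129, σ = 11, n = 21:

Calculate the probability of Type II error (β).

SE = σ/√n = 11/√21 = 2.4004
Critical values: μ₀ ± z_0.025×SE = 125 ± 1.960×2.4004
Acceptance region: (120.2952, 129.7048)
Under H₁ (μ = 129): z_high = (129.7048 - 129)/2.4004 = 0.2936, z_low = (120.2952 - 129)/2.4004 = -3.6264
β = P(not reject | H₁) = Φ(0.2936) - Φ(-3.6264) ≈ 0.6153

Answer: β ≈ 0.6153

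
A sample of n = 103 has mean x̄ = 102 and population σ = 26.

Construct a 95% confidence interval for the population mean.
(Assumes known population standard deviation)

Answer: (96.9787, 107.0213)

Derivation:
Confidence level: 95%, α = 0.05
z_0.025 = 1.960
SE = σ/√n = 26/√103 = 2.5619
Margin of error = 1.960 × 2.5619 = 5.0213
CI: x̄ ± margin = 102 ± 5.0213
CI: (96.9787, 107.0213)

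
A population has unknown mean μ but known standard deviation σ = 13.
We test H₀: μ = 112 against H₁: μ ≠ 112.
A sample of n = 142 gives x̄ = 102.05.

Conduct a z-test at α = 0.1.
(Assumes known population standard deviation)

Standard error: SE = σ/√n = 13/√142 = 1.0909
z-statistic: z = (x̄ - μ₀)/SE = (102.05 - 112)/1.0909 = -9.1209
Critical value: ±1.645
p-value < 0.0001
Decision: reject H₀

Answer: z = -9.1209, reject H₀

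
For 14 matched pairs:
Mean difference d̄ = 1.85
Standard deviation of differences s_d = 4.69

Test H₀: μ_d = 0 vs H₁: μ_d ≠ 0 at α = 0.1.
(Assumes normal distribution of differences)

df = n - 1 = 13
SE = s_d/√n = 4.69/√14 = 1.2535
t = d̄/SE = 1.85/1.2535 = 1.4759
Critical value: t_{0.05,13} = ±1.771
p-value ≈ 0.1638
Decision: fail to reject H₀

Answer: t = 1.4759, fail to reject H₀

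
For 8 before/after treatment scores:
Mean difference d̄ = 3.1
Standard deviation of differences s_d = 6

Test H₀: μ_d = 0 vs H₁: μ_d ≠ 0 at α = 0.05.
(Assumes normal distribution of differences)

df = n - 1 = 7
SE = s_d/√n = 6/√8 = 2.1213
t = d̄/SE = 3.1/2.1213 = 1.4614
Critical value: t_{0.025,7} = ±2.365
p-value ≈ 0.1873
Decision: fail to reject H₀

Answer: t = 1.4614, fail to reject H₀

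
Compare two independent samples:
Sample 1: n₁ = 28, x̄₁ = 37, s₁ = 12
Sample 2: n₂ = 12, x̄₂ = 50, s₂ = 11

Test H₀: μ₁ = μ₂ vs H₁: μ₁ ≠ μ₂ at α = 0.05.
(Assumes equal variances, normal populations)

Pooled variance: s²_p = [27×12² + 11×11²]/(38) = 137.3421
s_p = 11.7193
SE = s_p×√(1/n₁ + 1/n₂) = 11.7193×√(1/28 + 1/12) = 4.0435
t = (x̄₁ - x̄₂)/SE = (37 - 50)/4.0435 = -3.2150
df = 38, t-critical = ±2.024
Decision: reject H₀

Answer: t = -3.2150, reject H₀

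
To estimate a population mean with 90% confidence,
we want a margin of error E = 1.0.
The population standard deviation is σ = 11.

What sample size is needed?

Answer: n = 328

Derivation:
z_0.05 = 1.645
n = (z×σ/E)² = (1.645×11/1.0)²
n = 327.4290
Round up: n = 328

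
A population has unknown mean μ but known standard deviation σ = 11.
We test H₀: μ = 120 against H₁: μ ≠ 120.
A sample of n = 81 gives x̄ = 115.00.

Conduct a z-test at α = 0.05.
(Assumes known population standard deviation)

Standard error: SE = σ/√n = 11/√81 = 1.2222
z-statistic: z = (x̄ - μ₀)/SE = (115.00 - 120)/1.2222 = -4.0910
Critical value: ±1.960
p-value < 0.0001
Decision: reject H₀

Answer: z = -4.0910, reject H₀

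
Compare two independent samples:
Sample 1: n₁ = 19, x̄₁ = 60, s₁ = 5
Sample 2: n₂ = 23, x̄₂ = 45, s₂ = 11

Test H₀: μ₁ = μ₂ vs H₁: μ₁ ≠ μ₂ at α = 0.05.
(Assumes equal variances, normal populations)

Pooled variance: s²_p = [18×5² + 22×11²]/(40) = 77.8000
s_p = 8.8204
SE = s_p×√(1/n₁ + 1/n₂) = 8.8204×√(1/19 + 1/23) = 2.7345
t = (x̄₁ - x̄₂)/SE = (60 - 45)/2.7345 = 5.4855
df = 40, t-critical = ±2.021
Decision: reject H₀

Answer: t = 5.4855, reject H₀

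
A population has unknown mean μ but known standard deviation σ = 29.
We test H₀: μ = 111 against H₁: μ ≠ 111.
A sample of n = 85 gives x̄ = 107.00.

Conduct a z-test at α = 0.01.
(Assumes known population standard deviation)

Standard error: SE = σ/√n = 29/√85 = 3.1455
z-statistic: z = (x̄ - μ₀)/SE = (107.00 - 111)/3.1455 = -1.2717
Critical value: ±2.576
p-value = 0.2035
Decision: fail to reject H₀

Answer: z = -1.2717, fail to reject H₀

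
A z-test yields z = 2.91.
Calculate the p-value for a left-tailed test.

For z = 2.91:
p = P(Z < 2.91) = Φ(2.91) = 0.9982

Answer: p-value ≈ 0.9982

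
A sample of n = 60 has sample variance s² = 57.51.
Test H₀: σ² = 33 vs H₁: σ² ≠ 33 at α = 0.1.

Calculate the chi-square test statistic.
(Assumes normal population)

df = n - 1 = 59
χ² = (n-1)s²/σ₀² = 59×57.51/33 = 102.8209
Critical values: χ²_{0.95,59} = 42.339, χ²_{0.05,59} = 77.931
Rejection region: χ² < 42.339 or χ² > 77.931
Decision: reject H₀

Answer: χ² = 102.8209, reject H₀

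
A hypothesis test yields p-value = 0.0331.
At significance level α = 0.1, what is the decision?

Compare p-value to α:
0.0331 < 0.1
Decision: reject H₀

Answer: reject H₀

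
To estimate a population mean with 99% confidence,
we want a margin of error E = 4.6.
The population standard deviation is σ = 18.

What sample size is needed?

z_0.005 = 2.576
n = (z×σ/E)² = (2.576×18/4.6)²
n = 101.6064
Round up: n = 102

Answer: n = 102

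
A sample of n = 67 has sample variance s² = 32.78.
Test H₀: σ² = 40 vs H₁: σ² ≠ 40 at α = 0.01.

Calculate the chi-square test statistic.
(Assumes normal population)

df = n - 1 = 66
χ² = (n-1)s²/σ₀² = 66×32.78/40 = 54.0870
Critical values: χ²_{0.995,66} = 40.158, χ²_{0.005,66} = 99.330
Rejection region: χ² < 40.158 or χ² > 99.330
Decision: fail to reject H₀

Answer: χ² = 54.0870, fail to reject H₀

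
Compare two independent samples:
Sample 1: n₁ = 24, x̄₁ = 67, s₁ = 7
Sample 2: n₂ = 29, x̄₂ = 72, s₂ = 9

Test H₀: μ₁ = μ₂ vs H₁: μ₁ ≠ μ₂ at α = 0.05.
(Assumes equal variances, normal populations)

Pooled variance: s²_p = [23×7² + 28×9²]/(51) = 66.5686
s_p = 8.1590
SE = s_p×√(1/n₁ + 1/n₂) = 8.1590×√(1/24 + 1/29) = 2.2515
t = (x̄₁ - x̄₂)/SE = (67 - 72)/2.2515 = -2.2207
df = 51, t-critical = ±2.008
Decision: reject H₀

Answer: t = -2.2207, reject H₀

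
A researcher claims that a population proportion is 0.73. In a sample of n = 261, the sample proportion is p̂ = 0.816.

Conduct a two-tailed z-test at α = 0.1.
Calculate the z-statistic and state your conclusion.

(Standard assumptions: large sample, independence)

H₀: p = 0.73, H₁: p ≠ 0.73
Standard error: SE = √(p₀(1-p₀)/n) = √(0.73×0.27/261) = 0.027480
z-statistic: z = (p̂ - p₀)/SE = (0.816 - 0.73)/0.027480 = 3.1295
Critical value: z_0.05 = ±1.645
p-value = 0.0018
Decision: reject H₀ at α = 0.1

Answer: z = 3.1295, reject H₀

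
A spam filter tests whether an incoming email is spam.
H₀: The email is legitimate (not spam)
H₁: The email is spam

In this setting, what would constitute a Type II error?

Answer: Letting a spam email through to the inbox

Derivation:
Type I error: rejecting H₀ when it is actually true (false positive).
Type II error: failing to reject H₀ when H₁ is actually true (false negative).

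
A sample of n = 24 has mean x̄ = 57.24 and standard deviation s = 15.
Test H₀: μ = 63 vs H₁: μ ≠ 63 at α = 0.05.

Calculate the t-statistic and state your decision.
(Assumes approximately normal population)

Answer: t = -1.8812, fail to reject H₀

Derivation:
df = n - 1 = 23
SE = s/√n = 15/√24 = 3.0619
t = (x̄ - μ₀)/SE = (57.24 - 63)/3.0619 = -1.8812
Critical value: t_{0.025,23} = ±2.069
p-value ≈ 0.0727
Decision: fail to reject H₀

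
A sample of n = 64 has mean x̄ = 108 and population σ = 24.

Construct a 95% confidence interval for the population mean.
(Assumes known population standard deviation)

Confidence level: 95%, α = 0.05
z_0.025 = 1.960
SE = σ/√n = 24/√64 = 3.0000
Margin of error = 1.960 × 3.0000 = 5.8800
CI: x̄ ± margin = 108 ± 5.8800
CI: (102.1200, 113.8800)

Answer: (102.1200, 113.8800)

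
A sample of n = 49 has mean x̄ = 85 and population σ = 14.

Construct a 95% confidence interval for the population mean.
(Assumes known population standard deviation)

Confidence level: 95%, α = 0.05
z_0.025 = 1.960
SE = σ/√n = 14/√49 = 2.0000
Margin of error = 1.960 × 2.0000 = 3.9200
CI: x̄ ± margin = 85 ± 3.9200
CI: (81.0800, 88.9200)

Answer: (81.0800, 88.9200)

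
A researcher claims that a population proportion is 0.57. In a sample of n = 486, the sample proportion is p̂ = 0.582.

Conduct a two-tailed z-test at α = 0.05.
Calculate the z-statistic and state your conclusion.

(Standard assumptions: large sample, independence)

Answer: z = 0.5344, fail to reject H₀

Derivation:
H₀: p = 0.57, H₁: p ≠ 0.57
Standard error: SE = √(p₀(1-p₀)/n) = √(0.57×0.43/486) = 0.022457
z-statistic: z = (p̂ - p₀)/SE = (0.582 - 0.57)/0.022457 = 0.5344
Critical value: z_0.025 = ±1.960
p-value = 0.5931
Decision: fail to reject H₀ at α = 0.05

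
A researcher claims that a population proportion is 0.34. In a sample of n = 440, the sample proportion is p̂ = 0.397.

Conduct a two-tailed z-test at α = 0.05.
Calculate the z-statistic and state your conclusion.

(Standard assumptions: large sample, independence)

H₀: p = 0.34, H₁: p ≠ 0.34
Standard error: SE = √(p₀(1-p₀)/n) = √(0.34×0.66/440) = 0.022583
z-statistic: z = (p̂ - p₀)/SE = (0.397 - 0.34)/0.022583 = 2.5240
Critical value: z_0.025 = ±1.960
p-value = 0.0116
Decision: reject H₀ at α = 0.05

Answer: z = 2.5240, reject H₀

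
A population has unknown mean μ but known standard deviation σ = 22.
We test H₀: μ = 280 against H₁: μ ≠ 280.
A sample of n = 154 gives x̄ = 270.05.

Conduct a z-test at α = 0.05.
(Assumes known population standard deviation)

Answer: z = -5.6126, reject H₀

Derivation:
Standard error: SE = σ/√n = 22/√154 = 1.7728
z-statistic: z = (x̄ - μ₀)/SE = (270.05 - 280)/1.7728 = -5.6126
Critical value: ±1.960
p-value < 0.0001
Decision: reject H₀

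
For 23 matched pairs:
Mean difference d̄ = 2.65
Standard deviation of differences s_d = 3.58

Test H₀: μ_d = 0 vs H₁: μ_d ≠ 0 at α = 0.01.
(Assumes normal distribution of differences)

df = n - 1 = 22
SE = s_d/√n = 3.58/√23 = 0.7465
t = d̄/SE = 2.65/0.7465 = 3.5499
Critical value: t_{0.005,22} = ±2.819
p-value ≈ 0.0018
Decision: reject H₀

Answer: t = 3.5499, reject H₀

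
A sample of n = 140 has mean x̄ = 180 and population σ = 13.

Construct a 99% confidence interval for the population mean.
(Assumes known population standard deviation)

Confidence level: 99%, α = 0.01
z_0.005 = 2.576
SE = σ/√n = 13/√140 = 1.0987
Margin of error = 2.576 × 1.0987 = 2.8303
CI: x̄ ± margin = 180 ± 2.8303
CI: (177.1697, 182.8303)

Answer: (177.1697, 182.8303)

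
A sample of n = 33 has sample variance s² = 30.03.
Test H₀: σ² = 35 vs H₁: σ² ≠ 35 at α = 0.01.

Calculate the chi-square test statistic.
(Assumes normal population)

df = n - 1 = 32
χ² = (n-1)s²/σ₀² = 32×30.03/35 = 27.4560
Critical values: χ²_{0.995,32} = 15.134, χ²_{0.005,32} = 56.328
Rejection region: χ² < 15.134 or χ² > 56.328
Decision: fail to reject H₀

Answer: χ² = 27.4560, fail to reject H₀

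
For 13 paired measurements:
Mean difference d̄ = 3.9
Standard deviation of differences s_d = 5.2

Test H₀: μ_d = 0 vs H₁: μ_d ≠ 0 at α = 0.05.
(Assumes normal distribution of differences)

df = n - 1 = 12
SE = s_d/√n = 5.2/√13 = 1.4422
t = d̄/SE = 3.9/1.4422 = 2.7042
Critical value: t_{0.025,12} = ±2.179
p-value ≈ 0.0192
Decision: reject H₀

Answer: t = 2.7042, reject H₀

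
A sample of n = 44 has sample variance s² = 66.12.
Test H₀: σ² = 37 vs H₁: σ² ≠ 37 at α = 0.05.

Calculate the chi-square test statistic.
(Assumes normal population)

Answer: χ² = 76.8422, reject H₀

Derivation:
df = n - 1 = 43
χ² = (n-1)s²/σ₀² = 43×66.12/37 = 76.8422
Critical values: χ²_{0.975,43} = 26.785, χ²_{0.025,43} = 62.990
Rejection region: χ² < 26.785 or χ² > 62.990
Decision: reject H₀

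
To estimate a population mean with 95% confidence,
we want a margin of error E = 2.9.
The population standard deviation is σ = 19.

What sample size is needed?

z_0.025 = 1.960
n = (z×σ/E)² = (1.960×19/2.9)²
n = 164.9010
Round up: n = 165

Answer: n = 165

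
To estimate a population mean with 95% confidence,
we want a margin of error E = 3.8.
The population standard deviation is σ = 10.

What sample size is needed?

z_0.025 = 1.960
n = (z×σ/E)² = (1.960×10/3.8)²
n = 26.6039
Round up: n = 27

Answer: n = 27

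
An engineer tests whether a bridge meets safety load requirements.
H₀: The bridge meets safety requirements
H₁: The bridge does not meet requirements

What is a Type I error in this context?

Answer: Unnecessarily closing a safe bridge for repairs

Derivation:
Type I error (α): Rejecting H₀ when H₀ is true
Type II error (β): Failing to reject H₀ when H₁ is true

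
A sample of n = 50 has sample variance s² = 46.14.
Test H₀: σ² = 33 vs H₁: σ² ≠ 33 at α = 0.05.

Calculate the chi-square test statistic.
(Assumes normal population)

Answer: χ² = 68.5109, fail to reject H₀

Derivation:
df = n - 1 = 49
χ² = (n-1)s²/σ₀² = 49×46.14/33 = 68.5109
Critical values: χ²_{0.975,49} = 31.555, χ²_{0.025,49} = 70.222
Rejection region: χ² < 31.555 or χ² > 70.222
Decision: fail to reject H₀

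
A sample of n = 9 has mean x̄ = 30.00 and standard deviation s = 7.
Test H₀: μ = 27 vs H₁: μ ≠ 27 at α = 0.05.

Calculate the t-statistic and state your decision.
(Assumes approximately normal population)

df = n - 1 = 8
SE = s/√n = 7/√9 = 2.3333
t = (x̄ - μ₀)/SE = (30.00 - 27)/2.3333 = 1.2857
Critical value: t_{0.025,8} = ±2.306
p-value ≈ 0.2345
Decision: fail to reject H₀

Answer: t = 1.2857, fail to reject H₀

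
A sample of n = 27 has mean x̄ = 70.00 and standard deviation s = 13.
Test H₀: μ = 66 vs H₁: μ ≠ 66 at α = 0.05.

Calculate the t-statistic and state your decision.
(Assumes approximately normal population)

Answer: t = 1.5988, fail to reject H₀

Derivation:
df = n - 1 = 26
SE = s/√n = 13/√27 = 2.5019
t = (x̄ - μ₀)/SE = (70.00 - 66)/2.5019 = 1.5988
Critical value: t_{0.025,26} = ±2.056
p-value ≈ 0.1219
Decision: fail to reject H₀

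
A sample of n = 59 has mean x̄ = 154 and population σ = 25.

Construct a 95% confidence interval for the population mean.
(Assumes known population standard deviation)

Answer: (147.6208, 160.3792)

Derivation:
Confidence level: 95%, α = 0.05
z_0.025 = 1.960
SE = σ/√n = 25/√59 = 3.2547
Margin of error = 1.960 × 3.2547 = 6.3792
CI: x̄ ± margin = 154 ± 6.3792
CI: (147.6208, 160.3792)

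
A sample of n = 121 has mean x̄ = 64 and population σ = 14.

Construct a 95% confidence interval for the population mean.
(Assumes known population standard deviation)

Confidence level: 95%, α = 0.05
z_0.025 = 1.960
SE = σ/√n = 14/√121 = 1.2727
Margin of error = 1.960 × 1.2727 = 2.4945
CI: x̄ ± margin = 64 ± 2.4945
CI: (61.5055, 66.4945)

Answer: (61.5055, 66.4945)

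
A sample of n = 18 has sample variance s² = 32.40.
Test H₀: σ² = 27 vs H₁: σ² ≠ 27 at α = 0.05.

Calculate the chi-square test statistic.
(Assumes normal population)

df = n - 1 = 17
χ² = (n-1)s²/σ₀² = 17×32.40/27 = 20.4000
Critical values: χ²_{0.975,17} = 7.564, χ²_{0.025,17} = 30.191
Rejection region: χ² < 7.564 or χ² > 30.191
Decision: fail to reject H₀

Answer: χ² = 20.4000, fail to reject H₀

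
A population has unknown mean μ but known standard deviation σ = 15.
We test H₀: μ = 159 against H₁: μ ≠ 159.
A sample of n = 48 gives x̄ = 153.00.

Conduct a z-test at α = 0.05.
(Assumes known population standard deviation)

Standard error: SE = σ/√n = 15/√48 = 2.1651
z-statistic: z = (x̄ - μ₀)/SE = (153.00 - 159)/2.1651 = -2.7712
Critical value: ±1.960
p-value = 0.0056
Decision: reject H₀

Answer: z = -2.7712, reject H₀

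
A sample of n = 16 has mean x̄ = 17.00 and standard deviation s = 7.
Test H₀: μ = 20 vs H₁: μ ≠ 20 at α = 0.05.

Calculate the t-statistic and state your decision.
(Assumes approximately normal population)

df = n - 1 = 15
SE = s/√n = 7/√16 = 1.7500
t = (x̄ - μ₀)/SE = (17.00 - 20)/1.7500 = -1.7143
Critical value: t_{0.025,15} = ±2.131
p-value ≈ 0.1071
Decision: fail to reject H₀

Answer: t = -1.7143, fail to reject H₀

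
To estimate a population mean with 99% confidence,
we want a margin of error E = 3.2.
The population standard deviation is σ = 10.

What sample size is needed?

Answer: n = 65

Derivation:
z_0.005 = 2.576
n = (z×σ/E)² = (2.576×10/3.2)²
n = 64.8025
Round up: n = 65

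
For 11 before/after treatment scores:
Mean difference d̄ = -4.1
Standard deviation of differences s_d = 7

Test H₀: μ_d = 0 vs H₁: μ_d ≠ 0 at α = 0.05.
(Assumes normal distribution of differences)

Answer: t = -1.9426, fail to reject H₀

Derivation:
df = n - 1 = 10
SE = s_d/√n = 7/√11 = 2.1106
t = d̄/SE = -4.1/2.1106 = -1.9426
Critical value: t_{0.025,10} = ±2.228
p-value ≈ 0.0807
Decision: fail to reject H₀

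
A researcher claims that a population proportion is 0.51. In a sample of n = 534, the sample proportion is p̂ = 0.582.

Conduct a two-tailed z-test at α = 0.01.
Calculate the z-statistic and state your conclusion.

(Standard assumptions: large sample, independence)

H₀: p = 0.51, H₁: p ≠ 0.51
Standard error: SE = √(p₀(1-p₀)/n) = √(0.51×0.49/534) = 0.021633
z-statistic: z = (p̂ - p₀)/SE = (0.582 - 0.51)/0.021633 = 3.3282
Critical value: z_0.005 = ±2.576
p-value = 0.0009
Decision: reject H₀ at α = 0.01

Answer: z = 3.3282, reject H₀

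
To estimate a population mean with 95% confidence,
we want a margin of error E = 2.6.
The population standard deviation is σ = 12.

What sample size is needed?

z_0.025 = 1.960
n = (z×σ/E)² = (1.960×12/2.6)²
n = 81.8329
Round up: n = 82

Answer: n = 82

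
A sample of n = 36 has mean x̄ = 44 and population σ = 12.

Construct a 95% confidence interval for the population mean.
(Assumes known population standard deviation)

Answer: (40.0800, 47.9200)

Derivation:
Confidence level: 95%, α = 0.05
z_0.025 = 1.960
SE = σ/√n = 12/√36 = 2.0000
Margin of error = 1.960 × 2.0000 = 3.9200
CI: x̄ ± margin = 44 ± 3.9200
CI: (40.0800, 47.9200)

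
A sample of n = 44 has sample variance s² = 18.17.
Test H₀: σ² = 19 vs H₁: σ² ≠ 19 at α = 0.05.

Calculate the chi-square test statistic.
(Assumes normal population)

Answer: χ² = 41.1216, fail to reject H₀

Derivation:
df = n - 1 = 43
χ² = (n-1)s²/σ₀² = 43×18.17/19 = 41.1216
Critical values: χ²_{0.975,43} = 26.785, χ²_{0.025,43} = 62.990
Rejection region: χ² < 26.785 or χ² > 62.990
Decision: fail to reject H₀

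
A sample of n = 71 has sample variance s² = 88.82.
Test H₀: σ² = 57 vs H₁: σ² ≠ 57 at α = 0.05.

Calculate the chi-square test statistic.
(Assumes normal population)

df = n - 1 = 70
χ² = (n-1)s²/σ₀² = 70×88.82/57 = 109.0772
Critical values: χ²_{0.975,70} = 48.758, χ²_{0.025,70} = 95.023
Rejection region: χ² < 48.758 or χ² > 95.023
Decision: reject H₀

Answer: χ² = 109.0772, reject H₀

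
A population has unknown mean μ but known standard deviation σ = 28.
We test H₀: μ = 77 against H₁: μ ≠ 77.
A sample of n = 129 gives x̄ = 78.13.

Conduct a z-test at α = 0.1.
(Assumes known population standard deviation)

Standard error: SE = σ/√n = 28/√129 = 2.4653
z-statistic: z = (x̄ - μ₀)/SE = (78.13 - 77)/2.4653 = 0.4584
Critical value: ±1.645
p-value = 0.6467
Decision: fail to reject H₀

Answer: z = 0.4584, fail to reject H₀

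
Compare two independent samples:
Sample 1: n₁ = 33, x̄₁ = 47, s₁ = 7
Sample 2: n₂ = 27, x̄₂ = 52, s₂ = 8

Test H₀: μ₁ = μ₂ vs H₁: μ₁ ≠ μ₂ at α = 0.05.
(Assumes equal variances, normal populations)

Pooled variance: s²_p = [32×7² + 26×8²]/(58) = 55.7241
s_p = 7.4649
SE = s_p×√(1/n₁ + 1/n₂) = 7.4649×√(1/33 + 1/27) = 1.9371
t = (x̄₁ - x̄₂)/SE = (47 - 52)/1.9371 = -2.5812
df = 58, t-critical = ±2.002
Decision: reject H₀

Answer: t = -2.5812, reject H₀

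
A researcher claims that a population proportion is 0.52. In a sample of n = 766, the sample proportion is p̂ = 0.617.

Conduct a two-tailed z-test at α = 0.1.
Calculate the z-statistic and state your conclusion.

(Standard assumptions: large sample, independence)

Answer: z = 5.3737, reject H₀

Derivation:
H₀: p = 0.52, H₁: p ≠ 0.52
Standard error: SE = √(p₀(1-p₀)/n) = √(0.52×0.48/766) = 0.018051
z-statistic: z = (p̂ - p₀)/SE = (0.617 - 0.52)/0.018051 = 5.3737
Critical value: z_0.05 = ±1.645
p-value < 0.0001
Decision: reject H₀ at α = 0.1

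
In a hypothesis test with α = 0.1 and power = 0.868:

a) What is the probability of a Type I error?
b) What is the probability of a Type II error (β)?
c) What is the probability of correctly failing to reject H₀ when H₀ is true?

a) Type I error probability = α = 0.1
b) Power = P(reject H₀ | H₁ true) = 1 - β = 0.868, so Type II error probability = β = 1 - Power = 0.132
c) P(fail to reject H₀ | H₀ true) = 1 - α = 0.9

Answer: a) 0.1, b) 0.132, c) 0.9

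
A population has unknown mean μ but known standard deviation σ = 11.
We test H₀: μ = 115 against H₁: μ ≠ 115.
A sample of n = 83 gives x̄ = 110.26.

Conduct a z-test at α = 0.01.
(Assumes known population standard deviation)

Standard error: SE = σ/√n = 11/√83 = 1.2074
z-statistic: z = (x̄ - μ₀)/SE = (110.26 - 115)/1.2074 = -3.9258
Critical value: ±2.576
p-value = 0.0001
Decision: reject H₀

Answer: z = -3.9258, reject H₀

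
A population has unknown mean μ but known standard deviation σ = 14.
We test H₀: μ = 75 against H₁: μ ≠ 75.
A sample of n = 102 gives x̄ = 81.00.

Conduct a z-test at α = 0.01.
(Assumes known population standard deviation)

Standard error: SE = σ/√n = 14/√102 = 1.3862
z-statistic: z = (x̄ - μ₀)/SE = (81.00 - 75)/1.3862 = 4.3284
Critical value: ±2.576
p-value < 0.0001
Decision: reject H₀

Answer: z = 4.3284, reject H₀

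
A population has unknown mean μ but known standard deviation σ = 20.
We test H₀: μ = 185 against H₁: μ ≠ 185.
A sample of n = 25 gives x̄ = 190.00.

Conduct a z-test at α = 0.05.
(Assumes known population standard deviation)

Standard error: SE = σ/√n = 20/√25 = 4.0000
z-statistic: z = (x̄ - μ₀)/SE = (190.00 - 185)/4.0000 = 1.2500
Critical value: ±1.960
p-value = 0.2113
Decision: fail to reject H₀

Answer: z = 1.2500, fail to reject H₀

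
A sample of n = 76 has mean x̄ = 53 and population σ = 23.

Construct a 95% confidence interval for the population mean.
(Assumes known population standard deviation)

Answer: (47.8289, 58.1711)

Derivation:
Confidence level: 95%, α = 0.05
z_0.025 = 1.960
SE = σ/√n = 23/√76 = 2.6383
Margin of error = 1.960 × 2.6383 = 5.1711
CI: x̄ ± margin = 53 ± 5.1711
CI: (47.8289, 58.1711)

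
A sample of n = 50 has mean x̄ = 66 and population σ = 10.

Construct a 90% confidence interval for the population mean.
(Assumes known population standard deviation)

Confidence level: 90%, α = 0.1
z_0.05 = 1.645
SE = σ/√n = 10/√50 = 1.4142
Margin of error = 1.645 × 1.4142 = 2.3264
CI: x̄ ± margin = 66 ± 2.3264
CI: (63.6736, 68.3264)

Answer: (63.6736, 68.3264)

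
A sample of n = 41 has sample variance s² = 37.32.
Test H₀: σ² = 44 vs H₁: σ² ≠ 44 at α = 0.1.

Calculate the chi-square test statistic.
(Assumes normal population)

Answer: χ² = 33.9273, fail to reject H₀

Derivation:
df = n - 1 = 40
χ² = (n-1)s²/σ₀² = 40×37.32/44 = 33.9273
Critical values: χ²_{0.95,40} = 26.509, χ²_{0.05,40} = 55.758
Rejection region: χ² < 26.509 or χ² > 55.758
Decision: fail to reject H₀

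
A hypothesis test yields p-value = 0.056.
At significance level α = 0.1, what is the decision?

Compare p-value to α:
0.056 < 0.1
Decision: reject H₀

Answer: reject H₀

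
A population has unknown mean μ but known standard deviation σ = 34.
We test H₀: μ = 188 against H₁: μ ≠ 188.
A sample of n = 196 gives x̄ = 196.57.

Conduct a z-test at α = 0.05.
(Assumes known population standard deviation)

Standard error: SE = σ/√n = 34/√196 = 2.4286
z-statistic: z = (x̄ - μ₀)/SE = (196.57 - 188)/2.4286 = 3.5288
Critical value: ±1.960
p-value = 0.0004
Decision: reject H₀

Answer: z = 3.5288, reject H₀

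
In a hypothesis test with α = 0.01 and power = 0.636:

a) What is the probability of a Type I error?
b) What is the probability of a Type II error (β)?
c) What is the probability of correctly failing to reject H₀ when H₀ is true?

Answer: a) 0.01, b) 0.364, c) 0.99

Derivation:
a) Type I error probability = α = 0.01
b) Power = P(reject H₀ | H₁ true) = 1 - β = 0.636, so Type II error probability = β = 1 - Power = 0.364
c) P(fail to reject H₀ | H₀ true) = 1 - α = 0.99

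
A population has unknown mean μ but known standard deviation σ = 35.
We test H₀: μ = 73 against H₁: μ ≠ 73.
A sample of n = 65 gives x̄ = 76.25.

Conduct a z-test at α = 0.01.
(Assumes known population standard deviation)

Answer: z = 0.7486, fail to reject H₀

Derivation:
Standard error: SE = σ/√n = 35/√65 = 4.3412
z-statistic: z = (x̄ - μ₀)/SE = (76.25 - 73)/4.3412 = 0.7486
Critical value: ±2.576
p-value = 0.4541
Decision: fail to reject H₀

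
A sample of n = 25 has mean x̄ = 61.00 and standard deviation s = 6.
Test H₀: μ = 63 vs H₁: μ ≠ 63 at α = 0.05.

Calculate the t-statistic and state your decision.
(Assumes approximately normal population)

Answer: t = -1.6667, fail to reject H₀

Derivation:
df = n - 1 = 24
SE = s/√n = 6/√25 = 1.2000
t = (x̄ - μ₀)/SE = (61.00 - 63)/1.2000 = -1.6667
Critical value: t_{0.025,24} = ±2.064
p-value ≈ 0.1086
Decision: fail to reject H₀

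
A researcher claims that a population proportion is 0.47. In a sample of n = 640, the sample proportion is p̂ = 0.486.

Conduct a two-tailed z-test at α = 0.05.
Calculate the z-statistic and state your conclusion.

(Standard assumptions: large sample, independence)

Answer: z = 0.8110, fail to reject H₀

Derivation:
H₀: p = 0.47, H₁: p ≠ 0.47
Standard error: SE = √(p₀(1-p₀)/n) = √(0.47×0.53/640) = 0.019729
z-statistic: z = (p̂ - p₀)/SE = (0.486 - 0.47)/0.019729 = 0.8110
Critical value: z_0.025 = ±1.960
p-value = 0.4174
Decision: fail to reject H₀ at α = 0.05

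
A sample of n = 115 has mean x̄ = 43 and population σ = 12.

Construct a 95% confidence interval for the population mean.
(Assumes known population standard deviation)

Answer: (40.8068, 45.1932)

Derivation:
Confidence level: 95%, α = 0.05
z_0.025 = 1.960
SE = σ/√n = 12/√115 = 1.1190
Margin of error = 1.960 × 1.1190 = 2.1932
CI: x̄ ± margin = 43 ± 2.1932
CI: (40.8068, 45.1932)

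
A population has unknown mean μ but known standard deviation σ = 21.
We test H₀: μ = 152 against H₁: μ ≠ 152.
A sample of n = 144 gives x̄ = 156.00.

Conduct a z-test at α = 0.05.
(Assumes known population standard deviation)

Answer: z = 2.2857, reject H₀

Derivation:
Standard error: SE = σ/√n = 21/√144 = 1.7500
z-statistic: z = (x̄ - μ₀)/SE = (156.00 - 152)/1.7500 = 2.2857
Critical value: ±1.960
p-value = 0.0223
Decision: reject H₀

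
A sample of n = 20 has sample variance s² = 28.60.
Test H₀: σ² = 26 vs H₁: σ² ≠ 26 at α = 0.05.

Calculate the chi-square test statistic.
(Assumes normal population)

Answer: χ² = 20.9000, fail to reject H₀

Derivation:
df = n - 1 = 19
χ² = (n-1)s²/σ₀² = 19×28.60/26 = 20.9000
Critical values: χ²_{0.975,19} = 8.907, χ²_{0.025,19} = 32.852
Rejection region: χ² < 8.907 or χ² > 32.852
Decision: fail to reject H₀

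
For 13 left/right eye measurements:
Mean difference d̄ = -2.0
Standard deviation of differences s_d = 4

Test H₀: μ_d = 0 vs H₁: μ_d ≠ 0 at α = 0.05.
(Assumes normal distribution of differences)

Answer: t = -1.8028, fail to reject H₀

Derivation:
df = n - 1 = 12
SE = s_d/√n = 4/√13 = 1.1094
t = d̄/SE = -2.0/1.1094 = -1.8028
Critical value: t_{0.025,12} = ±2.179
p-value ≈ 0.0966
Decision: fail to reject H₀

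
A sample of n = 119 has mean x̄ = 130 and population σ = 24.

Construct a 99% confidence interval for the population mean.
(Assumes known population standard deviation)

Confidence level: 99%, α = 0.01
z_0.005 = 2.576
SE = σ/√n = 24/√119 = 2.2001
Margin of error = 2.576 × 2.2001 = 5.6675
CI: x̄ ± margin = 130 ± 5.6675
CI: (124.3325, 135.6675)

Answer: (124.3325, 135.6675)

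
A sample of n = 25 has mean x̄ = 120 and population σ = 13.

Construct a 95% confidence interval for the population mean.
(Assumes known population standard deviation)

Confidence level: 95%, α = 0.05
z_0.025 = 1.960
SE = σ/√n = 13/√25 = 2.6000
Margin of error = 1.960 × 2.6000 = 5.0960
CI: x̄ ± margin = 120 ± 5.0960
CI: (114.9040, 125.0960)

Answer: (114.9040, 125.0960)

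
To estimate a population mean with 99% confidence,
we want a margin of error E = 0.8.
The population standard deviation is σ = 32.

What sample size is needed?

z_0.005 = 2.576
n = (z×σ/E)² = (2.576×32/0.8)²
n = 10617.2416
Round up: n = 10618

Answer: n = 10618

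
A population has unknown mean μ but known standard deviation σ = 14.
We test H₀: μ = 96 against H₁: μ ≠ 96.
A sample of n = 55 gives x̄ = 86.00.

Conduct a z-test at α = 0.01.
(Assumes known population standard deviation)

Answer: z = -5.2972, reject H₀

Derivation:
Standard error: SE = σ/√n = 14/√55 = 1.8878
z-statistic: z = (x̄ - μ₀)/SE = (86.00 - 96)/1.8878 = -5.2972
Critical value: ±2.576
p-value < 0.0001
Decision: reject H₀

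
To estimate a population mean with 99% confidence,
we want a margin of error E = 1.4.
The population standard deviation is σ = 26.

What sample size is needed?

z_0.005 = 2.576
n = (z×σ/E)² = (2.576×26/1.4)²
n = 2288.6656
Round up: n = 2289

Answer: n = 2289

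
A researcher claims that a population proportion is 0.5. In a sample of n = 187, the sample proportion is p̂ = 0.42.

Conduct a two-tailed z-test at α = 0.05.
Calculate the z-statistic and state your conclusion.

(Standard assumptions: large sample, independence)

Answer: z = -2.1879, reject H₀

Derivation:
H₀: p = 0.5, H₁: p ≠ 0.5
Standard error: SE = √(p₀(1-p₀)/n) = √(0.5×0.5/187) = 0.036564
z-statistic: z = (p̂ - p₀)/SE = (0.42 - 0.5)/0.036564 = -2.1879
Critical value: z_0.025 = ±1.960
p-value = 0.0287
Decision: reject H₀ at α = 0.05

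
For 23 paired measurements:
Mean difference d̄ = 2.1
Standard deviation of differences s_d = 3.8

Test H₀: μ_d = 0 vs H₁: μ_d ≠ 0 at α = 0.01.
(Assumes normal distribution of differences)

df = n - 1 = 22
SE = s_d/√n = 3.8/√23 = 0.7924
t = d̄/SE = 2.1/0.7924 = 2.6502
Critical value: t_{0.005,22} = ±2.819
p-value ≈ 0.0146
Decision: fail to reject H₀

Answer: t = 2.6502, fail to reject H₀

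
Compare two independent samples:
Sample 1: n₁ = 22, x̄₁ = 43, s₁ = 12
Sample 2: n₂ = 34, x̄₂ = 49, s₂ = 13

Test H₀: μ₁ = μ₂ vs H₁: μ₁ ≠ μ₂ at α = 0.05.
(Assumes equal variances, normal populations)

Pooled variance: s²_p = [21×12² + 33×13²]/(54) = 159.2778
s_p = 12.6205
SE = s_p×√(1/n₁ + 1/n₂) = 12.6205×√(1/22 + 1/34) = 3.4532
t = (x̄₁ - x̄₂)/SE = (43 - 49)/3.4532 = -1.7375
df = 54, t-critical = ±2.005
Decision: fail to reject H₀

Answer: t = -1.7375, fail to reject H₀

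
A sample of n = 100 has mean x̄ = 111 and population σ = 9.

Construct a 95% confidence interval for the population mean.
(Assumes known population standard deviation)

Answer: (109.2360, 112.7640)

Derivation:
Confidence level: 95%, α = 0.05
z_0.025 = 1.960
SE = σ/√n = 9/√100 = 0.9000
Margin of error = 1.960 × 0.9000 = 1.7640
CI: x̄ ± margin = 111 ± 1.7640
CI: (109.2360, 112.7640)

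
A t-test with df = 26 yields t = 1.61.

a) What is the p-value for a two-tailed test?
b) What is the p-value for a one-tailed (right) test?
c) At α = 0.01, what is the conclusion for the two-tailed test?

Answer: a) 0.1195, b) 0.0597, c) fail to reject H₀

Derivation:
Using t-distribution with df = 26:
a) Two-tailed: p = 2×P(T > 1.61) = 0.1195
b) One-tailed: p = P(T > 1.61) = 0.0597
c) 0.1195 ≥ 0.01, fail to reject H₀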